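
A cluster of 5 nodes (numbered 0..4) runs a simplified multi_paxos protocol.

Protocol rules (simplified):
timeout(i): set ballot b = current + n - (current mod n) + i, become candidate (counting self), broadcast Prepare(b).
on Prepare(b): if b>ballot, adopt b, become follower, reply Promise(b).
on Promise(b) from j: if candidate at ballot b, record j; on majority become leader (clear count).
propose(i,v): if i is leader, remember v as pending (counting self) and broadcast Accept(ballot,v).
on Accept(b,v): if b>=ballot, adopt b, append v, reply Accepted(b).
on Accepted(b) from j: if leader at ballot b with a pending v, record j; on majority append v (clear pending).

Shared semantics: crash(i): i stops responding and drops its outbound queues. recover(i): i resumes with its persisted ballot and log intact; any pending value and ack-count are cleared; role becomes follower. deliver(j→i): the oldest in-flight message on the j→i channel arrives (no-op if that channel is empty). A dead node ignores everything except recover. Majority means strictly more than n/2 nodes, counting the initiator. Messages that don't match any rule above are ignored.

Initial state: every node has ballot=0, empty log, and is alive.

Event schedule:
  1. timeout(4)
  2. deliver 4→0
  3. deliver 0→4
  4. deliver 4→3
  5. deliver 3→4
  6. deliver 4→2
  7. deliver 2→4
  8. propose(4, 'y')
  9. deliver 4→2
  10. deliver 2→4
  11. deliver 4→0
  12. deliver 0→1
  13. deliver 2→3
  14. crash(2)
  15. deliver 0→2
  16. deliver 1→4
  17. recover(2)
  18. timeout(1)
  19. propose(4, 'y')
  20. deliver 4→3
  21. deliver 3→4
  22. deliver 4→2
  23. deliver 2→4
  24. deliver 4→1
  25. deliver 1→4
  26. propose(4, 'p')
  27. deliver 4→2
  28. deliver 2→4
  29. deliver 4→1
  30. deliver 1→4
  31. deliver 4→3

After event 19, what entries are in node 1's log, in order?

empty

1. timeout(4):  <4:cand b9 ->
2. deliver 4→0:  <0:foll b9 ->
3. deliver 0→4:  nop
4. deliver 4→3:  <3:foll b9 ->
5. deliver 3→4:  <4:lead b9 ->
6. deliver 4→2:  <2:foll b9 ->
7. deliver 2→4:  nop
8. propose(4,'y'):  nop
9. deliver 4→2:  <2:foll b9 y>
10. deliver 2→4:  nop
11. deliver 4→0:  <0:foll b9 y>
12. deliver 0→1:  nop
13. deliver 2→3:  nop
14. crash(2):  <2:✗foll b9 y>
15. deliver 0→2:  nop
16. deliver 1→4:  nop
17. recover(2):  <2:foll b9 y>
18. timeout(1):  <1:cand b6 ->
19. propose(4,'y'):  nop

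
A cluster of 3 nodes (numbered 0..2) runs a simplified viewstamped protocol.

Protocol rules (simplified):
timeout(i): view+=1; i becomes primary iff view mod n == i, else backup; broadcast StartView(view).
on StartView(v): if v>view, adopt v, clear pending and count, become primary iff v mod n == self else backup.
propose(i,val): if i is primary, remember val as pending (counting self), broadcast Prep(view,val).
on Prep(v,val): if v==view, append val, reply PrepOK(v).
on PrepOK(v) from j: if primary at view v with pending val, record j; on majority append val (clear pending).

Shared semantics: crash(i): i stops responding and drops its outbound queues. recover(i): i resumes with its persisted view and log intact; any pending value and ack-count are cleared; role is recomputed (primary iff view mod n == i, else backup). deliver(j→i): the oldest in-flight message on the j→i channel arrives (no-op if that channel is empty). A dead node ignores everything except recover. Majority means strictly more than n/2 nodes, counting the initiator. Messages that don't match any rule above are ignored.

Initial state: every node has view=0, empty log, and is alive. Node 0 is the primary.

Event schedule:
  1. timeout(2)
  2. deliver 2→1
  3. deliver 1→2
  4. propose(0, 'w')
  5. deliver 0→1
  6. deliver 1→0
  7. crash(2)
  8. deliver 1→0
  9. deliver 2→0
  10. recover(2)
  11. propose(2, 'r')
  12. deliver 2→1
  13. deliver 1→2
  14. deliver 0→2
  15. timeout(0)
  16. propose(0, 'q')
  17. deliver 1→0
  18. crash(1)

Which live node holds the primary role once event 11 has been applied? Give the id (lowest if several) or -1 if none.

1. timeout(2):  <2:back v1 ->
2. deliver 2→1:  <1:prim v1 ->
3. deliver 1→2:  nop
4. propose(0,'w'):  nop
5. deliver 0→1:  nop
6. deliver 1→0:  nop
7. crash(2):  <2:✗back v1 ->
8. deliver 1→0:  nop
9. deliver 2→0:  nop
10. recover(2):  <2:back v1 ->
11. propose(2,'r'):  nop

0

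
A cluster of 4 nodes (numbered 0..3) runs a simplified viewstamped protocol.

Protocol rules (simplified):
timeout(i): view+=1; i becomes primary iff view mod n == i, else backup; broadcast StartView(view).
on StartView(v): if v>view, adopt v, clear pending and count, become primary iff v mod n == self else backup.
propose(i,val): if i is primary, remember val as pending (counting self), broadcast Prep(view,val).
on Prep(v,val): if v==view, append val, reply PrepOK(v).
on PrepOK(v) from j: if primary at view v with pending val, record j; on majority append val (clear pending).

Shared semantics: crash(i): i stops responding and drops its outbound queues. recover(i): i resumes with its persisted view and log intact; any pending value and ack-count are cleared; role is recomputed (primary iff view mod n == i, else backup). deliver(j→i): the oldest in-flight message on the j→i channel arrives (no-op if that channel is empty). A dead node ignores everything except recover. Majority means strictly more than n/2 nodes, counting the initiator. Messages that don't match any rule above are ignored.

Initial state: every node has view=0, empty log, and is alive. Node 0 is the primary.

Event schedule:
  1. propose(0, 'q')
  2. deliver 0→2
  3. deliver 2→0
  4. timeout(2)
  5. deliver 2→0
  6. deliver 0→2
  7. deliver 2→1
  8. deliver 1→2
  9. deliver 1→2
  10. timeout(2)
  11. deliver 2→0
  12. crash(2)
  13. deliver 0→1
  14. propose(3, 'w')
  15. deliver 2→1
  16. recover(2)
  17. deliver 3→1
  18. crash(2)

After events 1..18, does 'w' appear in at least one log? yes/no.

[1] propose(0,'q') → ∅
[2] deliver 0→2 → N2(back v0 [q])
[3] deliver 2→0 → ∅
[4] timeout(2) → N2(back v1 [q])
[5] deliver 2→0 → N0(back v1 [-])
[6] deliver 0→2 → ∅
[7] deliver 2→1 → N1(prim v1 [-])
[8] deliver 1→2 → ∅
[9] deliver 1→2 → ∅
[10] timeout(2) → N2(prim v2 [q])
[11] deliver 2→0 → N0(back v2 [-])
[12] crash(2) → N2(✗prim v2 [q])
[13] deliver 0→1 → ∅
[14] propose(3,'w') → ∅
[15] deliver 2→1 → ∅
[16] recover(2) → N2(prim v2 [q])
[17] deliver 3→1 → ∅
[18] crash(2) → N2(✗prim v2 [q])

no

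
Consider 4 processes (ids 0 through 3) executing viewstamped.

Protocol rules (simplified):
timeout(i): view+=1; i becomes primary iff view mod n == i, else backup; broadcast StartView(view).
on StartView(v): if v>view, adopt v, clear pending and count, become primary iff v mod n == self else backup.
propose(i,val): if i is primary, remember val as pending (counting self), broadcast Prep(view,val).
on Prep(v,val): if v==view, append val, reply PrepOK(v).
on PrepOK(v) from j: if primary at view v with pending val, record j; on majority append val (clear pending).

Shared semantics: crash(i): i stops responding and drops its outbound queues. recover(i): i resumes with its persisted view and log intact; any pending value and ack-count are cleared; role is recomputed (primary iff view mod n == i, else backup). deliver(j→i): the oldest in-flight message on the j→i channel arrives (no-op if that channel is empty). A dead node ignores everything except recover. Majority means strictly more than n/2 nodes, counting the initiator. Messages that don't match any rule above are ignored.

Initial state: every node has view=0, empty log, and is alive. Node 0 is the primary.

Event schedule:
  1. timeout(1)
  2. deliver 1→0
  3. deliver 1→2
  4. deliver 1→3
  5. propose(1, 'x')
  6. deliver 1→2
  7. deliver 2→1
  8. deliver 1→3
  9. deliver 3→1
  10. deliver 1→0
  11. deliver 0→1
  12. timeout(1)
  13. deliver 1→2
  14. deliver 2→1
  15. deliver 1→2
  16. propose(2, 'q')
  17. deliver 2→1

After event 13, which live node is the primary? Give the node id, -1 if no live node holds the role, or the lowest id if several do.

1. timeout(1):  <1:prim v1 ->
2. deliver 1→0:  <0:back v1 ->
3. deliver 1→2:  <2:back v1 ->
4. deliver 1→3:  <3:back v1 ->
5. propose(1,'x'):  nop
6. deliver 1→2:  <2:back v1 x>
7. deliver 2→1:  nop
8. deliver 1→3:  <3:back v1 x>
9. deliver 3→1:  <1:prim v1 x>
10. deliver 1→0:  <0:back v1 x>
11. deliver 0→1:  nop
12. timeout(1):  <1:back v2 x>
13. deliver 1→2:  <2:prim v2 x>

2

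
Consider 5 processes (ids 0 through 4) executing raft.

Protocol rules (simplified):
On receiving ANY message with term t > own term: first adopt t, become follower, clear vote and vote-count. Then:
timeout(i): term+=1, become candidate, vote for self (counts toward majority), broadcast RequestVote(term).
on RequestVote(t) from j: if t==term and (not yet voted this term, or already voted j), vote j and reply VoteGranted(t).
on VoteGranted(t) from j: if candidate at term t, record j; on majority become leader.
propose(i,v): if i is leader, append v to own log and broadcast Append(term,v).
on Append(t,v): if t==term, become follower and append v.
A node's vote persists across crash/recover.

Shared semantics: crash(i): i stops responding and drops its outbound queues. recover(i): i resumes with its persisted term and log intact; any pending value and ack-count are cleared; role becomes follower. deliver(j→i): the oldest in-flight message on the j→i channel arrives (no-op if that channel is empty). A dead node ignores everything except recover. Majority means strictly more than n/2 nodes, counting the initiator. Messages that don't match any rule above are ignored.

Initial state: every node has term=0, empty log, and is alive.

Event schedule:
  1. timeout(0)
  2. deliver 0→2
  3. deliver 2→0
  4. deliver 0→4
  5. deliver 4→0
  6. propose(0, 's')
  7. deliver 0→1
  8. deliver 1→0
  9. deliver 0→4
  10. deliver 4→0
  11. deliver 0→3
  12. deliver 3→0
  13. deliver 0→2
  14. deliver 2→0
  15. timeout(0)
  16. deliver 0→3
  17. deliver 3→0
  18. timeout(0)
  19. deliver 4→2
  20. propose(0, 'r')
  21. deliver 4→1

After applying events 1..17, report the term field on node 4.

1

step 1 timeout(0): 0={cand,t=1,log=-}
step 2 deliver 0→2: 2={foll,t=1,log=-}
step 3 deliver 2→0: —
step 4 deliver 0→4: 4={foll,t=1,log=-}
step 5 deliver 4→0: 0={lead,t=1,log=-}
step 6 propose(0,'s'): 0={lead,t=1,log=s}
step 7 deliver 0→1: 1={foll,t=1,log=-}
step 8 deliver 1→0: —
step 9 deliver 0→4: 4={foll,t=1,log=s}
step 10 deliver 4→0: —
step 11 deliver 0→3: 3={foll,t=1,log=-}
step 12 deliver 3→0: —
step 13 deliver 0→2: 2={foll,t=1,log=s}
step 14 deliver 2→0: —
step 15 timeout(0): 0={cand,t=2,log=s}
step 16 deliver 0→3: 3={foll,t=1,log=s}
step 17 deliver 3→0: —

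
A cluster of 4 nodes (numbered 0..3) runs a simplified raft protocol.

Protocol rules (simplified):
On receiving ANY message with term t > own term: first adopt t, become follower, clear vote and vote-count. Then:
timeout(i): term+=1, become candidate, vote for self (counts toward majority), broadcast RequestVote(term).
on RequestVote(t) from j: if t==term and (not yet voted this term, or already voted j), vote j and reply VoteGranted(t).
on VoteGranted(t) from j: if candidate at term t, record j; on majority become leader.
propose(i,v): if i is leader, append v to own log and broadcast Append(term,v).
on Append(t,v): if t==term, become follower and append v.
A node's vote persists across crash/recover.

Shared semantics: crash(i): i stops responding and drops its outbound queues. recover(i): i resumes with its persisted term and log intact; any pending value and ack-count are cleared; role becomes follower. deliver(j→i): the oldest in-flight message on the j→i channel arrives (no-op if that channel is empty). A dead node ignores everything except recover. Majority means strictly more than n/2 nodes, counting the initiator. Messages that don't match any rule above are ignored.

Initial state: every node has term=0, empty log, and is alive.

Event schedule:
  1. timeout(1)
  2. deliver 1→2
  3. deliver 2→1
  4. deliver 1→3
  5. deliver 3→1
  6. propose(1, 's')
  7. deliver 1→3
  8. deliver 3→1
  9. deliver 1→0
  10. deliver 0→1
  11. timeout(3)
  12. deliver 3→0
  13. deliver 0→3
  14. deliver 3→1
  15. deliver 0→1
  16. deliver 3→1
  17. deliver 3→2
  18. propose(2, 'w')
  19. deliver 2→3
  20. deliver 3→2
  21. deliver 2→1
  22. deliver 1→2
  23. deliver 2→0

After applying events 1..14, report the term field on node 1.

2

after 1 — timeout(1): n1:cand/t1/[-]
after 2 — deliver 1→2: n2:foll/t1/[-]
after 3 — deliver 2→1: ·
after 4 — deliver 1→3: n3:foll/t1/[-]
after 5 — deliver 3→1: n1:lead/t1/[-]
after 6 — propose(1,'s'): n1:lead/t1/[s]
after 7 — deliver 1→3: n3:foll/t1/[s]
after 8 — deliver 3→1: ·
after 9 — deliver 1→0: n0:foll/t1/[-]
after 10 — deliver 0→1: ·
after 11 — timeout(3): n3:cand/t2/[s]
after 12 — deliver 3→0: n0:foll/t2/[-]
after 13 — deliver 0→3: ·
after 14 — deliver 3→1: n1:foll/t2/[s]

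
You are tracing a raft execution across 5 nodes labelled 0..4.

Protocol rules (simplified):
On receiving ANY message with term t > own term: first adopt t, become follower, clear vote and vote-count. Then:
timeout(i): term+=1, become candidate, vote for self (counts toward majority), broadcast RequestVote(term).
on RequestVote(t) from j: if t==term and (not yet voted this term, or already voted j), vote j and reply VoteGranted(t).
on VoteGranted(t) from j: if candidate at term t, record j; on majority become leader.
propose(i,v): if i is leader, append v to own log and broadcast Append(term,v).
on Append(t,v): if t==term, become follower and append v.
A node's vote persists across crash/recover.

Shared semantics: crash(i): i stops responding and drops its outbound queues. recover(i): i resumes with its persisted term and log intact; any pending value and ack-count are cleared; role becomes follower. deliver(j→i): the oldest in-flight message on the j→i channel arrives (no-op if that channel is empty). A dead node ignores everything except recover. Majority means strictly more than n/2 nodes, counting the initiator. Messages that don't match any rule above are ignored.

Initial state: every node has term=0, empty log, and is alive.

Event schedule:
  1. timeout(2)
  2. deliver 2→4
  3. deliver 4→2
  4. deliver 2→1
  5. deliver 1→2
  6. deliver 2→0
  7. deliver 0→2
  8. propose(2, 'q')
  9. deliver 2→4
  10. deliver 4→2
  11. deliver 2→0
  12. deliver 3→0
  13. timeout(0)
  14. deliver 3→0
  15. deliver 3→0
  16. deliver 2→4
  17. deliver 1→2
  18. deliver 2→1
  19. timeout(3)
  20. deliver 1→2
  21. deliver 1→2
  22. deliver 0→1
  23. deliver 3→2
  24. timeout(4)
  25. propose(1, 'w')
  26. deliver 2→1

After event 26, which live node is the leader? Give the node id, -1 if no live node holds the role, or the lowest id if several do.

1. timeout(2):  <2:cand t1 ->
2. deliver 2→4:  <4:foll t1 ->
3. deliver 4→2:  nop
4. deliver 2→1:  <1:foll t1 ->
5. deliver 1→2:  <2:lead t1 ->
6. deliver 2→0:  <0:foll t1 ->
7. deliver 0→2:  nop
8. propose(2,'q'):  <2:lead t1 q>
9. deliver 2→4:  <4:foll t1 q>
10. deliver 4→2:  nop
11. deliver 2→0:  <0:foll t1 q>
12. deliver 3→0:  nop
13. timeout(0):  <0:cand t2 q>
14. deliver 3→0:  nop
15. deliver 3→0:  nop
16. deliver 2→4:  nop
17. deliver 1→2:  nop
18. deliver 2→1:  <1:foll t1 q>
19. timeout(3):  <3:cand t1 ->
20. deliver 1→2:  nop
21. deliver 1→2:  nop
22. deliver 0→1:  <1:foll t2 q>
23. deliver 3→2:  nop
24. timeout(4):  <4:cand t2 q>
25. propose(1,'w'):  nop
26. deliver 2→1:  nop

2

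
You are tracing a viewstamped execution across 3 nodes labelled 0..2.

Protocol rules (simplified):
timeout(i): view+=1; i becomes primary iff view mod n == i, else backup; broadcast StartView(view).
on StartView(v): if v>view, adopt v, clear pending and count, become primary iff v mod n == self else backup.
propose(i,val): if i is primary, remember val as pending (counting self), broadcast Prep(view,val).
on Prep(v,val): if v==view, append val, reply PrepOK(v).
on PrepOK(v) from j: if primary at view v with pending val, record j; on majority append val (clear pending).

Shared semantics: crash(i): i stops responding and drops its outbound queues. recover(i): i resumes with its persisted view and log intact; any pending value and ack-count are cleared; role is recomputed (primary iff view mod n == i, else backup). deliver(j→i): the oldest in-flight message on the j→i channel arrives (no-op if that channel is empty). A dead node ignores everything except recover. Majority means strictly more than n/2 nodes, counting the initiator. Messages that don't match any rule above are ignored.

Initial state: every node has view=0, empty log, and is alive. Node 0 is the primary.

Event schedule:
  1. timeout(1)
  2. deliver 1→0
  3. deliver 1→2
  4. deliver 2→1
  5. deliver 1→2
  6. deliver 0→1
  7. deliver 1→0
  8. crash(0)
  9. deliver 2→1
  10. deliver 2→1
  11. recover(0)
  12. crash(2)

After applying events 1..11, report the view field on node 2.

1

1. timeout(1):  <1:prim v1 ->
2. deliver 1→0:  <0:back v1 ->
3. deliver 1→2:  <2:back v1 ->
4. deliver 2→1:  nop
5. deliver 1→2:  nop
6. deliver 0→1:  nop
7. deliver 1→0:  nop
8. crash(0):  <0:✗back v1 ->
9. deliver 2→1:  nop
10. deliver 2→1:  nop
11. recover(0):  <0:back v1 ->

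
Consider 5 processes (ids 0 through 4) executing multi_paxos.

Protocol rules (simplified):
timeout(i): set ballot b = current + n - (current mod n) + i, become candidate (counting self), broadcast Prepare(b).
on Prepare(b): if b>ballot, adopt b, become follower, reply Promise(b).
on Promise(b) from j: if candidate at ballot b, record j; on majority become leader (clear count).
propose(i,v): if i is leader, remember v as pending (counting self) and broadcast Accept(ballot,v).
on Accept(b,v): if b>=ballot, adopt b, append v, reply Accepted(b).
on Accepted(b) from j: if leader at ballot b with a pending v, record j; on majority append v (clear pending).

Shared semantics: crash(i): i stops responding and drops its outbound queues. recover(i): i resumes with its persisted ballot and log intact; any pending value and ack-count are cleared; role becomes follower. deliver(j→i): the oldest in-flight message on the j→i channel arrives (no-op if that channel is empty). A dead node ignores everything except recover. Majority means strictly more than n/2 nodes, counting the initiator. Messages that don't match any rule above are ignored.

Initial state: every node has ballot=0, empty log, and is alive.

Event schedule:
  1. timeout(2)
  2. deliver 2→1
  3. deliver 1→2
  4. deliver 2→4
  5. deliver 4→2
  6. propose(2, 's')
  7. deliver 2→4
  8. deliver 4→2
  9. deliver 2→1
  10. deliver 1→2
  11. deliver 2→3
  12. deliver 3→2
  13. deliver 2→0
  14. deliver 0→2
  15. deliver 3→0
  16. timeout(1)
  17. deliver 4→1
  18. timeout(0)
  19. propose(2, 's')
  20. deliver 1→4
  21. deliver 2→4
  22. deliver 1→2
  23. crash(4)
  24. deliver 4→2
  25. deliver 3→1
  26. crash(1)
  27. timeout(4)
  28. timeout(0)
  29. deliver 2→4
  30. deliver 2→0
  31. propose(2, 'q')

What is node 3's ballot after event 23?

7

1. timeout(2):  <2:cand b7 ->
2. deliver 2→1:  <1:foll b7 ->
3. deliver 1→2:  nop
4. deliver 2→4:  <4:foll b7 ->
5. deliver 4→2:  <2:lead b7 ->
6. propose(2,'s'):  nop
7. deliver 2→4:  <4:foll b7 s>
8. deliver 4→2:  nop
9. deliver 2→1:  <1:foll b7 s>
10. deliver 1→2:  <2:lead b7 s>
11. deliver 2→3:  <3:foll b7 ->
12. deliver 3→2:  nop
13. deliver 2→0:  <0:foll b7 ->
14. deliver 0→2:  nop
15. deliver 3→0:  nop
16. timeout(1):  <1:cand b11 s>
17. deliver 4→1:  nop
18. timeout(0):  <0:cand b10 ->
19. propose(2,'s'):  nop
20. deliver 1→4:  <4:foll b11 s>
21. deliver 2→4:  nop
22. deliver 1→2:  <2:foll b11 s>
23. crash(4):  <4:✗foll b11 s>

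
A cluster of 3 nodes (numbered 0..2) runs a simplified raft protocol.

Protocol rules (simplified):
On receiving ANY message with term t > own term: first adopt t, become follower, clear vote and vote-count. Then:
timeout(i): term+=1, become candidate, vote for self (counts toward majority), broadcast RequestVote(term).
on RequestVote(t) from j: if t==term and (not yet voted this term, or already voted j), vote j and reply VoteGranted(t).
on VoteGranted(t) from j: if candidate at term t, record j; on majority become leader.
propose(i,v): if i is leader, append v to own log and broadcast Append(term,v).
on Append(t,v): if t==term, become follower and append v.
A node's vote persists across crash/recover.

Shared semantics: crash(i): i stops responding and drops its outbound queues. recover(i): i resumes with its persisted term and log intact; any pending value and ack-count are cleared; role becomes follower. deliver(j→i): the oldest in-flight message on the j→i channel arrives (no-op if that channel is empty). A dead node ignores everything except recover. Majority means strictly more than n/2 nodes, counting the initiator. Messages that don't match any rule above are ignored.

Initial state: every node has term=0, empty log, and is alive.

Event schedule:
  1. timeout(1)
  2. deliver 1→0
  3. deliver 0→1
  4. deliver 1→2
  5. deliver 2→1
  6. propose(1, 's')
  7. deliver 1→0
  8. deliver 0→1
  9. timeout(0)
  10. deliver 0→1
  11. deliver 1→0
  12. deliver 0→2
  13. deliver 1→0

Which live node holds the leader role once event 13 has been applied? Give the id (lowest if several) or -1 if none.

1. timeout(1):  <1:cand t1 ->
2. deliver 1→0:  <0:foll t1 ->
3. deliver 0→1:  <1:lead t1 ->
4. deliver 1→2:  <2:foll t1 ->
5. deliver 2→1:  nop
6. propose(1,'s'):  <1:lead t1 s>
7. deliver 1→0:  <0:foll t1 s>
8. deliver 0→1:  nop
9. timeout(0):  <0:cand t2 s>
10. deliver 0→1:  <1:foll t2 s>
11. deliver 1→0:  <0:lead t2 s>
12. deliver 0→2:  <2:foll t2 ->
13. deliver 1→0:  nop

0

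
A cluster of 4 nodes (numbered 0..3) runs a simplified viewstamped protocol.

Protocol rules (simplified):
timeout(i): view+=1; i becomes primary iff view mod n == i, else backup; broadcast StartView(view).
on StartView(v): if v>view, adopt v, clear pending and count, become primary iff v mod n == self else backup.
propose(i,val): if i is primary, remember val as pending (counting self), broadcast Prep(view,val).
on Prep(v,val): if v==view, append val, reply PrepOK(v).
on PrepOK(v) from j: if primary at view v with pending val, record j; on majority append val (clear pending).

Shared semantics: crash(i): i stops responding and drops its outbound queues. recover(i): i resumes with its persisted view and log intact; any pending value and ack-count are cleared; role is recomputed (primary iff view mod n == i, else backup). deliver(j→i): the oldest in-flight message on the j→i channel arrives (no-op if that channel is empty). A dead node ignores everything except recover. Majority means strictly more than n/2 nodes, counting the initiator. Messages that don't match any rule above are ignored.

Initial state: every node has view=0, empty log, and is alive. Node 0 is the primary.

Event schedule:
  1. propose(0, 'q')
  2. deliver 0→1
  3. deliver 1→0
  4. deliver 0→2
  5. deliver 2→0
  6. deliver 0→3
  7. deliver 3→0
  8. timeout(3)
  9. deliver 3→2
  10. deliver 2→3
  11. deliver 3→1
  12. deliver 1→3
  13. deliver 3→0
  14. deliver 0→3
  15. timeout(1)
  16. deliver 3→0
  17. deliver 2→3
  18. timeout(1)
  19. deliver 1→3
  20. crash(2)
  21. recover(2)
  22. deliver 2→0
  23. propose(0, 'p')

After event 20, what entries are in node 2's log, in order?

after 1 — propose(0,'q'): ·
after 2 — deliver 0→1: n1:back/v0/[q]
after 3 — deliver 1→0: ·
after 4 — deliver 0→2: n2:back/v0/[q]
after 5 — deliver 2→0: n0:prim/v0/[q]
after 6 — deliver 0→3: n3:back/v0/[q]
after 7 — deliver 3→0: ·
after 8 — timeout(3): n3:back/v1/[q]
after 9 — deliver 3→2: n2:back/v1/[q]
after 10 — deliver 2→3: ·
after 11 — deliver 3→1: n1:prim/v1/[q]
after 12 — deliver 1→3: ·
after 13 — deliver 3→0: n0:back/v1/[q]
after 14 — deliver 0→3: ·
after 15 — timeout(1): n1:back/v2/[q]
after 16 — deliver 3→0: ·
after 17 — deliver 2→3: ·
after 18 — timeout(1): n1:back/v3/[q]
after 19 — deliver 1→3: n3:back/v2/[q]
after 20 — crash(2): n2:✗back/v1/[q]

q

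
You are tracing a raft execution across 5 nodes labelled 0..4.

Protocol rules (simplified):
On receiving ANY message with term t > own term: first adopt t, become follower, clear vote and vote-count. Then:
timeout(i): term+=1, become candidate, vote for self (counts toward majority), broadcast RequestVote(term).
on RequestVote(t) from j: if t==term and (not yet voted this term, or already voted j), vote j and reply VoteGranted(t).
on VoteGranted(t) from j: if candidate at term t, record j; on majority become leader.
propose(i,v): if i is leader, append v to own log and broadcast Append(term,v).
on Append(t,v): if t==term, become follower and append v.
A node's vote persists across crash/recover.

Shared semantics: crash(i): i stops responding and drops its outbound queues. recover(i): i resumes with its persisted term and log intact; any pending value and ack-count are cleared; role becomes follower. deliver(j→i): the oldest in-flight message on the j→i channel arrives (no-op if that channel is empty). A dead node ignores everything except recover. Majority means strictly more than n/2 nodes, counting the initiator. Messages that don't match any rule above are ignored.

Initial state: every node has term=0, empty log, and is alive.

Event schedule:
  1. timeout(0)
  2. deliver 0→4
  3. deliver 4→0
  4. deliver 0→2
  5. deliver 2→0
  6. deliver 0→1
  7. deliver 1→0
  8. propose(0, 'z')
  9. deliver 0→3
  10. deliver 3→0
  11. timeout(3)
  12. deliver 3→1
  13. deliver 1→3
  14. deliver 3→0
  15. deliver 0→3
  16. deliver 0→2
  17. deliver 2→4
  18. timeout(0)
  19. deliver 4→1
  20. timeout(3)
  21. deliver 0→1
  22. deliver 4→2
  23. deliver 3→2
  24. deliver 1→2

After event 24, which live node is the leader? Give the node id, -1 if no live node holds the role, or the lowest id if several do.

[1] timeout(0) → N0(cand t1 [-])
[2] deliver 0→4 → N4(foll t1 [-])
[3] deliver 4→0 → ∅
[4] deliver 0→2 → N2(foll t1 [-])
[5] deliver 2→0 → N0(lead t1 [-])
[6] deliver 0→1 → N1(foll t1 [-])
[7] deliver 1→0 → ∅
[8] propose(0,'z') → N0(lead t1 [z])
[9] deliver 0→3 → N3(foll t1 [-])
[10] deliver 3→0 → ∅
[11] timeout(3) → N3(cand t2 [-])
[12] deliver 3→1 → N1(foll t2 [-])
[13] deliver 1→3 → ∅
[14] deliver 3→0 → N0(foll t2 [z])
[15] deliver 0→3 → ∅
[16] deliver 0→2 → N2(foll t1 [z])
[17] deliver 2→4 → ∅
[18] timeout(0) → N0(cand t3 [z])
[19] deliver 4→1 → ∅
[20] timeout(3) → N3(cand t3 [-])
[21] deliver 0→1 → ∅
[22] deliver 4→2 → ∅
[23] deliver 3→2 → N2(foll t2 [z])
[24] deliver 1→2 → ∅

-1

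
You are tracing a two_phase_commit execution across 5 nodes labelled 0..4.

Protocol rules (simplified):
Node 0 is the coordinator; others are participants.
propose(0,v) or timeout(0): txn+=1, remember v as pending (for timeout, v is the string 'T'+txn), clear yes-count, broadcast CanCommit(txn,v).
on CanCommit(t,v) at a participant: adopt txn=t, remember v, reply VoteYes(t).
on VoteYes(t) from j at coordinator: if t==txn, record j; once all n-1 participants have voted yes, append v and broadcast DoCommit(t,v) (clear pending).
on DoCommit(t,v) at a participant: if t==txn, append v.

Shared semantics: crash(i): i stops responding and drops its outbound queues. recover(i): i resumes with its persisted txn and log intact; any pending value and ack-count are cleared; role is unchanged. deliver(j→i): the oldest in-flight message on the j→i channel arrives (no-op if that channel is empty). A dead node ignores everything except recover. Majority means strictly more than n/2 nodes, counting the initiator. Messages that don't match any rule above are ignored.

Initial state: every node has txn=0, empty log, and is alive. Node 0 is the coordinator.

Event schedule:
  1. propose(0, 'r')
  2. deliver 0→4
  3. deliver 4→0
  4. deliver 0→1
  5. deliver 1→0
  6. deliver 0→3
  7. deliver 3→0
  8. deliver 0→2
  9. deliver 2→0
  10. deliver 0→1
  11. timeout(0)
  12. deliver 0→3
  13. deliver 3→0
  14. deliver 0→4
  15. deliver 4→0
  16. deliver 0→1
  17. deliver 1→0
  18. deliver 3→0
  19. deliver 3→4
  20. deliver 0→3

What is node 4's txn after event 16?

1

[1] propose(0,'r') → N0(coor t1 [-])
[2] deliver 0→4 → N4(part t1 [-])
[3] deliver 4→0 → ∅
[4] deliver 0→1 → N1(part t1 [-])
[5] deliver 1→0 → ∅
[6] deliver 0→3 → N3(part t1 [-])
[7] deliver 3→0 → ∅
[8] deliver 0→2 → N2(part t1 [-])
[9] deliver 2→0 → N0(coor t1 [r])
[10] deliver 0→1 → N1(part t1 [r])
[11] timeout(0) → N0(coor t2 [r])
[12] deliver 0→3 → N3(part t1 [r])
[13] deliver 3→0 → ∅
[14] deliver 0→4 → N4(part t1 [r])
[15] deliver 4→0 → ∅
[16] deliver 0→1 → N1(part t2 [r])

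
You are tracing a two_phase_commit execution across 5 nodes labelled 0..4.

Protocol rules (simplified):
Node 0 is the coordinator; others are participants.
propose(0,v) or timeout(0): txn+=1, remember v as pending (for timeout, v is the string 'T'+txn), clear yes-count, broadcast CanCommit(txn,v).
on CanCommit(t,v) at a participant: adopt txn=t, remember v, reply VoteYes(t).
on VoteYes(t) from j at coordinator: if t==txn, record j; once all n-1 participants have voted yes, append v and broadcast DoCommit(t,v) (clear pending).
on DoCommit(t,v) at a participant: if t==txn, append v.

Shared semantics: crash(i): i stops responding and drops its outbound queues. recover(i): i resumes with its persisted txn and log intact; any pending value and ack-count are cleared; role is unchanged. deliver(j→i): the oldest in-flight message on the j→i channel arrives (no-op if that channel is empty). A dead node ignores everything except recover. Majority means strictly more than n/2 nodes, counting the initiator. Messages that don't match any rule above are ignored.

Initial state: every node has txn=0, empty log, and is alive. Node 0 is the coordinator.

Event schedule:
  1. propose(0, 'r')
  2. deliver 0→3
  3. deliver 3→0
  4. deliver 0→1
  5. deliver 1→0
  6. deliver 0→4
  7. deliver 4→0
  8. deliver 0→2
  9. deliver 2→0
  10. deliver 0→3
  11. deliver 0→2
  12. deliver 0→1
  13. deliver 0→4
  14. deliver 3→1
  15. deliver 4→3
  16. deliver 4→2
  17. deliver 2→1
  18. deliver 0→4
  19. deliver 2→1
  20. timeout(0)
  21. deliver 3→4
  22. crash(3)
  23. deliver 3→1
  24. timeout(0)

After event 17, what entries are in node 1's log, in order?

r

[1] propose(0,'r') → N0(coor t1 [-])
[2] deliver 0→3 → N3(part t1 [-])
[3] deliver 3→0 → ∅
[4] deliver 0→1 → N1(part t1 [-])
[5] deliver 1→0 → ∅
[6] deliver 0→4 → N4(part t1 [-])
[7] deliver 4→0 → ∅
[8] deliver 0→2 → N2(part t1 [-])
[9] deliver 2→0 → N0(coor t1 [r])
[10] deliver 0→3 → N3(part t1 [r])
[11] deliver 0→2 → N2(part t1 [r])
[12] deliver 0→1 → N1(part t1 [r])
[13] deliver 0→4 → N4(part t1 [r])
[14] deliver 3→1 → ∅
[15] deliver 4→3 → ∅
[16] deliver 4→2 → ∅
[17] deliver 2→1 → ∅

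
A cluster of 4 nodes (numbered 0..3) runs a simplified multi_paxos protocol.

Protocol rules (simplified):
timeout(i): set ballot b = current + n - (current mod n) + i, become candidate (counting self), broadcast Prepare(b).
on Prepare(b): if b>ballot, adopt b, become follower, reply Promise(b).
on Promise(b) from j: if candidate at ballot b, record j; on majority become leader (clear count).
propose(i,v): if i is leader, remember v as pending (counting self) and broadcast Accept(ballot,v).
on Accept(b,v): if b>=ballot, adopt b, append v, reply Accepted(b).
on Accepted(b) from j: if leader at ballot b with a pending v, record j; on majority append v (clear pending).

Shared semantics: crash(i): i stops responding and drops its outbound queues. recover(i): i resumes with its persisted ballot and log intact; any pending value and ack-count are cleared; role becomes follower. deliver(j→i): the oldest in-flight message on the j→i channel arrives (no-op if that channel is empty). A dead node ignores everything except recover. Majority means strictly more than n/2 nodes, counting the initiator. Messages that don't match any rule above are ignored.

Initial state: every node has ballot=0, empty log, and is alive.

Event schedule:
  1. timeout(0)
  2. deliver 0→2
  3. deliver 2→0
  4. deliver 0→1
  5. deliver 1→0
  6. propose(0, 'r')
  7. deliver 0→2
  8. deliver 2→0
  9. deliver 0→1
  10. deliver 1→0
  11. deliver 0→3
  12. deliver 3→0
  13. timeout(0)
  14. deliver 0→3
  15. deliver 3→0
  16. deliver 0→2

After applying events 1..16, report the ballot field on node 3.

1. timeout(0):  <0:cand b4 ->
2. deliver 0→2:  <2:foll b4 ->
3. deliver 2→0:  nop
4. deliver 0→1:  <1:foll b4 ->
5. deliver 1→0:  <0:lead b4 ->
6. propose(0,'r'):  nop
7. deliver 0→2:  <2:foll b4 r>
8. deliver 2→0:  nop
9. deliver 0→1:  <1:foll b4 r>
10. deliver 1→0:  <0:lead b4 r>
11. deliver 0→3:  <3:foll b4 ->
12. deliver 3→0:  nop
13. timeout(0):  <0:cand b8 r>
14. deliver 0→3:  <3:foll b4 r>
15. deliver 3→0:  nop
16. deliver 0→2:  <2:foll b8 r>

4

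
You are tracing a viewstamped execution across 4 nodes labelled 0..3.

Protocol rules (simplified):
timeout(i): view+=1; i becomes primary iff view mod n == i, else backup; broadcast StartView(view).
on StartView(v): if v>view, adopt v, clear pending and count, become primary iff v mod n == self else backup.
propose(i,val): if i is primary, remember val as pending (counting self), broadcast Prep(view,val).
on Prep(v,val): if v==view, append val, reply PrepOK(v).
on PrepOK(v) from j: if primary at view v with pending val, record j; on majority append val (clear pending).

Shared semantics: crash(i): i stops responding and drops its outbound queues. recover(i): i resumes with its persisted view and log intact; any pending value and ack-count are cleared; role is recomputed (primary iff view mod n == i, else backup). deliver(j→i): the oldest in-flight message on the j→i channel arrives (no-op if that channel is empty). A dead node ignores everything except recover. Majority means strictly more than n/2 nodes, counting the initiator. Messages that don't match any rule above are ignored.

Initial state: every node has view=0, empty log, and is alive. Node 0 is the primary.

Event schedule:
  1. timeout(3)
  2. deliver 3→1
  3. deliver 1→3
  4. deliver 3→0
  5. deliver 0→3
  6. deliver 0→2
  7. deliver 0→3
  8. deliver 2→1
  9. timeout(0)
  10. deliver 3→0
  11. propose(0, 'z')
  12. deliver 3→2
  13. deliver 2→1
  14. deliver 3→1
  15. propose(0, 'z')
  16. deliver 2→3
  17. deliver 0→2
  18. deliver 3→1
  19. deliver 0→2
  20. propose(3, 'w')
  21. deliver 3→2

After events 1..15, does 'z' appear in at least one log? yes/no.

no

e1 timeout(3): 3[back,v=1,-]
e2 deliver 3→1: 1[prim,v=1,-]
e3 deliver 1→3: ·
e4 deliver 3→0: 0[back,v=1,-]
e5 deliver 0→3: ·
e6 deliver 0→2: ·
e7 deliver 0→3: ·
e8 deliver 2→1: ·
e9 timeout(0): 0[back,v=2,-]
e10 deliver 3→0: ·
e11 propose(0,'z'): ·
e12 deliver 3→2: 2[back,v=1,-]
e13 deliver 2→1: ·
e14 deliver 3→1: ·
e15 propose(0,'z'): ·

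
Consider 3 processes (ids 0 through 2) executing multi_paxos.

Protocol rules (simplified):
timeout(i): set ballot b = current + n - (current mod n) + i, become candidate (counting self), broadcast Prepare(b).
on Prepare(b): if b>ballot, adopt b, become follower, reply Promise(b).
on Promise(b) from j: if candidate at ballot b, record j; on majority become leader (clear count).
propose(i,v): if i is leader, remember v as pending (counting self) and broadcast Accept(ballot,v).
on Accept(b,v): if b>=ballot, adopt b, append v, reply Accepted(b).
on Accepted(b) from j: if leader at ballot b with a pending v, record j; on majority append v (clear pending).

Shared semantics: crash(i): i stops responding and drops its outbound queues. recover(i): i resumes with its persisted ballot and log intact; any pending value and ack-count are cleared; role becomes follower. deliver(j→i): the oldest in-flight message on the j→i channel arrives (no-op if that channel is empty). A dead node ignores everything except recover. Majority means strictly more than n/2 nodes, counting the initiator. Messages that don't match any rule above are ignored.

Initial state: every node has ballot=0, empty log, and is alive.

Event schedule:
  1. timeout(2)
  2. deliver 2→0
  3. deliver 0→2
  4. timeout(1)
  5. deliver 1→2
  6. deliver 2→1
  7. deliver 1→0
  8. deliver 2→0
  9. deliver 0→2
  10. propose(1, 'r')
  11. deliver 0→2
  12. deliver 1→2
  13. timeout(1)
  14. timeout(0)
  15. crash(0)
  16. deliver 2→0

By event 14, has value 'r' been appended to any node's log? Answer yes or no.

step 1 timeout(2): 2={cand,b=5,log=-}
step 2 deliver 2→0: 0={foll,b=5,log=-}
step 3 deliver 0→2: 2={lead,b=5,log=-}
step 4 timeout(1): 1={cand,b=4,log=-}
step 5 deliver 1→2: —
step 6 deliver 2→1: 1={foll,b=5,log=-}
step 7 deliver 1→0: —
step 8 deliver 2→0: —
step 9 deliver 0→2: —
step 10 propose(1,'r'): —
step 11 deliver 0→2: —
step 12 deliver 1→2: —
step 13 timeout(1): 1={cand,b=7,log=-}
step 14 timeout(0): 0={cand,b=6,log=-}

no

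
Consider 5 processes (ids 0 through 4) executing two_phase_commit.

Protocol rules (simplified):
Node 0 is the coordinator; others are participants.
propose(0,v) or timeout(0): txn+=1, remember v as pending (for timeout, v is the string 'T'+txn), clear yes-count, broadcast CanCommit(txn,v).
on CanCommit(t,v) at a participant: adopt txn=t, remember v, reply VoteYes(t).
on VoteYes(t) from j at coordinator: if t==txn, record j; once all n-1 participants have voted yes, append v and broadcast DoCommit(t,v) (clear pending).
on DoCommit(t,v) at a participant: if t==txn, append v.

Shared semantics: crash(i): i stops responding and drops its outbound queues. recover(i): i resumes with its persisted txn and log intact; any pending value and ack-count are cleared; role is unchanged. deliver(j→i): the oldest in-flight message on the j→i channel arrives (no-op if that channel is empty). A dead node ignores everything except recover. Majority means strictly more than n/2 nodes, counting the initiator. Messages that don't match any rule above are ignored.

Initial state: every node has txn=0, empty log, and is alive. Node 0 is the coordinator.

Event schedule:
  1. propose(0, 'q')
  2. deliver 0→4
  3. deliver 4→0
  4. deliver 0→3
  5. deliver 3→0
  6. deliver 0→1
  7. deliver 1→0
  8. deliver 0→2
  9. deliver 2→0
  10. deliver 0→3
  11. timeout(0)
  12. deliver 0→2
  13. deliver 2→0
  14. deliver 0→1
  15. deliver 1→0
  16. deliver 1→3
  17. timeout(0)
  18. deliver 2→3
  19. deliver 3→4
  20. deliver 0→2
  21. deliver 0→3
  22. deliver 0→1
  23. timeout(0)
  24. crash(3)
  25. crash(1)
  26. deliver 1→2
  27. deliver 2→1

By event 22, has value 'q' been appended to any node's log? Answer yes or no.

yes

1. propose(0,'q'):  <0:coor t1 ->
2. deliver 0→4:  <4:part t1 ->
3. deliver 4→0:  nop
4. deliver 0→3:  <3:part t1 ->
5. deliver 3→0:  nop
6. deliver 0→1:  <1:part t1 ->
7. deliver 1→0:  nop
8. deliver 0→2:  <2:part t1 ->
9. deliver 2→0:  <0:coor t1 q>
10. deliver 0→3:  <3:part t1 q>
11. timeout(0):  <0:coor t2 q>
12. deliver 0→2:  <2:part t1 q>
13. deliver 2→0:  nop
14. deliver 0→1:  <1:part t1 q>
15. deliver 1→0:  nop
16. deliver 1→3:  nop
17. timeout(0):  <0:coor t3 q>
18. deliver 2→3:  nop
19. deliver 3→4:  nop
20. deliver 0→2:  <2:part t2 q>
21. deliver 0→3:  <3:part t2 q>
22. deliver 0→1:  <1:part t2 q>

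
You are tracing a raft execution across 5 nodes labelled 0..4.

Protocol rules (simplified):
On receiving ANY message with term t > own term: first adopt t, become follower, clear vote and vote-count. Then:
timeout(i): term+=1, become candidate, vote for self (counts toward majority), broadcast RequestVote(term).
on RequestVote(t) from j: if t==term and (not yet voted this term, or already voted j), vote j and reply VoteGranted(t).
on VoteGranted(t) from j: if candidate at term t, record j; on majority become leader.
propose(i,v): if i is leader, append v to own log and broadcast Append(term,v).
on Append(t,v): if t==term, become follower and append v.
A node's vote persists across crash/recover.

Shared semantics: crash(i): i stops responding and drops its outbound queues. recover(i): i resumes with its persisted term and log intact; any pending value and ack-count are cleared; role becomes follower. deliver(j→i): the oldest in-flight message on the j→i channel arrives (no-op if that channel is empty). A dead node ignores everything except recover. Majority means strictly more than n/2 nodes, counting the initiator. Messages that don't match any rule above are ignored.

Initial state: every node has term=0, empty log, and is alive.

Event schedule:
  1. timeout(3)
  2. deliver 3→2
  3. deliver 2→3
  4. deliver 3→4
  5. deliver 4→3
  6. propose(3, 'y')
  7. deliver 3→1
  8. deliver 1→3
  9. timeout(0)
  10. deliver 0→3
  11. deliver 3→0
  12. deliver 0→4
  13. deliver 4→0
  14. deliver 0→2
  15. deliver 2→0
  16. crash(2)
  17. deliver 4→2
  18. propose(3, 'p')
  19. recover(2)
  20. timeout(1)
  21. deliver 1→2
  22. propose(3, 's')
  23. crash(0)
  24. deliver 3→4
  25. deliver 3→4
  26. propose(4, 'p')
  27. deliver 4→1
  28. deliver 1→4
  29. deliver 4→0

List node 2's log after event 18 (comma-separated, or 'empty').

empty

[1] timeout(3) → N3(cand t1 [-])
[2] deliver 3→2 → N2(foll t1 [-])
[3] deliver 2→3 → ∅
[4] deliver 3→4 → N4(foll t1 [-])
[5] deliver 4→3 → N3(lead t1 [-])
[6] propose(3,'y') → N3(lead t1 [y])
[7] deliver 3→1 → N1(foll t1 [-])
[8] deliver 1→3 → ∅
[9] timeout(0) → N0(cand t1 [-])
[10] deliver 0→3 → ∅
[11] deliver 3→0 → ∅
[12] deliver 0→4 → ∅
[13] deliver 4→0 → ∅
[14] deliver 0→2 → ∅
[15] deliver 2→0 → ∅
[16] crash(2) → N2(✗foll t1 [-])
[17] deliver 4→2 → ∅
[18] propose(3,'p') → N3(lead t1 [y,p])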